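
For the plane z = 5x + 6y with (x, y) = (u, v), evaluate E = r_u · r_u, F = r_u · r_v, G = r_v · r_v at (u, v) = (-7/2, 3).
E = 26;  F = 30;  G = 37

Partials: r_u = (1, 0, 5), r_v = (0, 1, 6). As functions of (u, v):
  E = r_u · r_u = 26,
  F = r_u · r_v = 30,
  G = r_v · r_v = 37.
Evaluating at (u, v) = (-7/2, 3): E = 26, F = 30, G = 37.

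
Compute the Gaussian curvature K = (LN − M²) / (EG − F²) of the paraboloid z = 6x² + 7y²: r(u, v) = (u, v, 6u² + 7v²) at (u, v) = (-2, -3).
K = 168/5480281

Coefficients of the first fundamental form: E = 144*u^2 + 1, F = 168*u*v, G = 196*v^2 + 1.
Coefficients of the second fundamental form: L = 12/sqrt(144*u^2 + 196*v^2 + 1), M = 0, N = 14/sqrt(144*u^2 + 196*v^2 + 1).
Assemble K = (LN − M²)/(EG − F²) = 168/(20736*u^4 + 56448*u^2*v^2 + 288*u^2 + 38416*v^4 + 392*v^2 + 1). At (u, v) = (-2, -3): K = 168/5480281.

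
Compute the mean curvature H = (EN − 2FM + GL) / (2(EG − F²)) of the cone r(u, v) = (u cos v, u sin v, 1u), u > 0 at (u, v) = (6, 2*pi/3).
H = sqrt(2)/24

With E = 2, F = 0, G = u^2, L = 0, M = 0, N = sqrt(2)*u^2/(2*Abs(u)), assemble
  H = (EN − 2FM + GL) / (2(EG − F²)) = sqrt(2)/(4*Abs(u)).
At (u, v) = (6, 2*pi/3): H = sqrt(2)/24.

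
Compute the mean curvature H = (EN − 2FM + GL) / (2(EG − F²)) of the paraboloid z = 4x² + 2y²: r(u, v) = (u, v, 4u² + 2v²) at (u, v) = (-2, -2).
H = 86*sqrt(321)/11449

With E = 64*u^2 + 1, F = 32*u*v, G = 16*v^2 + 1, L = 8/sqrt(64*u^2 + 16*v^2 + 1), M = 0, N = 4/sqrt(64*u^2 + 16*v^2 + 1), assemble
  H = (EN − 2FM + GL) / (2(EG − F²)) = 2*(64*u^2 + 32*v^2 + 3)/(64*u^2 + 16*v^2 + 1)^(3/2).
At (u, v) = (-2, -2): H = 86*sqrt(321)/11449.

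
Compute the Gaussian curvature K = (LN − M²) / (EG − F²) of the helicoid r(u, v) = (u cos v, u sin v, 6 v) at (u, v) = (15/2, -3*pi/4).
K = -64/15129

Coefficients of the first fundamental form: E = 1, F = 0, G = u^2 + 36.
Coefficients of the second fundamental form: L = 0, M = -6/sqrt(u^2 + 36), N = 0.
Assemble K = (LN − M²)/(EG − F²) = -36/(u^2 + 36)^2. At (u, v) = (15/2, -3*pi/4): K = -64/15129.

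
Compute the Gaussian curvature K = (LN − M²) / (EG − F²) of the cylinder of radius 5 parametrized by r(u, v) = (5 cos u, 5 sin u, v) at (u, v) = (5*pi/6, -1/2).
K = 0

Coefficients of the first fundamental form: E = 25, F = 0, G = 1.
Coefficients of the second fundamental form: L = -5, M = 0, N = 0.
Assemble K = (LN − M²)/(EG − F²) = 0. At (u, v) = (5*pi/6, -1/2): K = 0.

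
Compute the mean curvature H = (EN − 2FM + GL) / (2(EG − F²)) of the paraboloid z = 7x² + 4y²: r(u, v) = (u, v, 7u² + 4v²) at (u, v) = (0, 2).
H = 1803*sqrt(257)/66049

With E = 196*u^2 + 1, F = 112*u*v, G = 64*v^2 + 1, L = 14/sqrt(196*u^2 + 64*v^2 + 1), M = 0, N = 8/sqrt(196*u^2 + 64*v^2 + 1), assemble
  H = (EN − 2FM + GL) / (2(EG − F²)) = (784*u^2 + 448*v^2 + 11)/(196*u^2 + 64*v^2 + 1)^(3/2).
At (u, v) = (0, 2): H = 1803*sqrt(257)/66049.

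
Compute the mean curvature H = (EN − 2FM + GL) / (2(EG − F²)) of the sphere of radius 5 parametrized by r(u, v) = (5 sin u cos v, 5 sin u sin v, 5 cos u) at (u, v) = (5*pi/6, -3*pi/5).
H = -1/5

With E = 25, F = 0, G = 25*sin(u)^2, L = -5*sin(u)/Abs(sin(u)), M = 0, N = -5*sin(u)^3/Abs(sin(u)), assemble
  H = (EN − 2FM + GL) / (2(EG − F²)) = -sin(u)/(5*Abs(sin(u))).
At (u, v) = (5*pi/6, -3*pi/5): H = -1/5.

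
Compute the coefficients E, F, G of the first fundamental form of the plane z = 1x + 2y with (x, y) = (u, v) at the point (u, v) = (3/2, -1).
E = 2;  F = 2;  G = 5

Partials: r_u = (1, 0, 1), r_v = (0, 1, 2). As functions of (u, v):
  E = r_u · r_u = 2,
  F = r_u · r_v = 2,
  G = r_v · r_v = 5.
Evaluating at (u, v) = (3/2, -1): E = 2, F = 2, G = 5.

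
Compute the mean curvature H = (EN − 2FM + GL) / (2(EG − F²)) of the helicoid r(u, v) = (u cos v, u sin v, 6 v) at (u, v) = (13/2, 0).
H = 0

With E = 1, F = 0, G = u^2 + 36, L = 0, M = -6/sqrt(u^2 + 36), N = 0, assemble
  H = (EN − 2FM + GL) / (2(EG − F²)) = 0.
At (u, v) = (13/2, 0): H = 0.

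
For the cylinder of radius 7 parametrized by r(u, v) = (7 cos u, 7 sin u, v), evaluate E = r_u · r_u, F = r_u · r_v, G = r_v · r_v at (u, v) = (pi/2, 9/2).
E = 49;  F = 0;  G = 1

Partials: r_u = (-7*sin(u), 7*cos(u), 0), r_v = (0, 0, 1). As functions of (u, v):
  E = r_u · r_u = 49,
  F = r_u · r_v = 0,
  G = r_v · r_v = 1.
Evaluating at (u, v) = (pi/2, 9/2): E = 49, F = 0, G = 1.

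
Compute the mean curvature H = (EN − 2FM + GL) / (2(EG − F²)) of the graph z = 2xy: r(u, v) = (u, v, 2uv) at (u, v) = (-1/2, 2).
H = 2*sqrt(2)/27

With E = 4*v^2 + 1, F = 4*u*v, G = 4*u^2 + 1, L = 0, M = 2/sqrt(4*u^2 + 4*v^2 + 1), N = 0, assemble
  H = (EN − 2FM + GL) / (2(EG − F²)) = -8*u*v/(4*u^2 + 4*v^2 + 1)^(3/2).
At (u, v) = (-1/2, 2): H = 2*sqrt(2)/27.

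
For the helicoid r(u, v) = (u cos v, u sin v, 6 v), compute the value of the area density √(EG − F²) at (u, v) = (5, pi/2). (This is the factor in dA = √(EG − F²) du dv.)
√(EG − F²)|_{(5, pi/2)} = sqrt(61)

E = 1, F = 0, G = u^2 + 36, so EG − F² = u^2 + 36. Taking the positive square root: √(EG − F²) = sqrt(u^2 + 36). At (u, v) = (5, pi/2): sqrt(61).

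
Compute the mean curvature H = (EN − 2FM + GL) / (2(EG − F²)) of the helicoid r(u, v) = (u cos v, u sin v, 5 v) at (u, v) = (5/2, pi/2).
H = 0

With E = 1, F = 0, G = u^2 + 25, L = 0, M = -5/sqrt(u^2 + 25), N = 0, assemble
  H = (EN − 2FM + GL) / (2(EG − F²)) = 0.
At (u, v) = (5/2, pi/2): H = 0.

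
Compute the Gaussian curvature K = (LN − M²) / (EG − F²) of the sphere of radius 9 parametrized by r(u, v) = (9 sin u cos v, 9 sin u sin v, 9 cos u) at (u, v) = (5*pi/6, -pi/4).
K = 1/81

Coefficients of the first fundamental form: E = 81, F = 0, G = 81*sin(u)^2.
Coefficients of the second fundamental form: L = -9*sin(u)/Abs(sin(u)), M = 0, N = -9*sin(u)^3/Abs(sin(u)).
Assemble K = (LN − M²)/(EG − F²) = 1/81. At (u, v) = (5*pi/6, -pi/4): K = 1/81.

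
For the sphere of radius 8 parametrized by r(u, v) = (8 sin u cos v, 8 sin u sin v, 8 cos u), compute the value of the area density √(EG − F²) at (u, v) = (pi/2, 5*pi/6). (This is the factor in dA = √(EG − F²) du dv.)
√(EG − F²)|_{(pi/2, 5*pi/6)} = 64

E = 64, F = 0, G = 64*sin(u)^2, so EG − F² = 4096*sin(u)^2. Taking the positive square root: √(EG − F²) = 64*Abs(sin(u)). At (u, v) = (pi/2, 5*pi/6): 64.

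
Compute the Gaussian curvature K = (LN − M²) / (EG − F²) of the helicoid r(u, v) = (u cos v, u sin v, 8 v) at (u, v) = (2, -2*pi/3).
K = -4/289

Coefficients of the first fundamental form: E = 1, F = 0, G = u^2 + 64.
Coefficients of the second fundamental form: L = 0, M = -8/sqrt(u^2 + 64), N = 0.
Assemble K = (LN − M²)/(EG − F²) = -64/(u^2 + 64)^2. At (u, v) = (2, -2*pi/3): K = -4/289.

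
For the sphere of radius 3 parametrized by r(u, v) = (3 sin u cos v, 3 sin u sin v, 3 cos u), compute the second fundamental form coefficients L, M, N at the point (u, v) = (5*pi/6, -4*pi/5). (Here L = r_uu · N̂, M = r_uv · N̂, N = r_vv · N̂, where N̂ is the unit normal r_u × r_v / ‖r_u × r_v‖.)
L = -3;  M = 0;  N = -3/4

Compute the unit normal N̂(u, v) = (sin(u)^2*cos(v)/Abs(sin(u)), sin(u)^2*sin(v)/Abs(sin(u)), sin(2*u)/(2*Abs(sin(u)))), and the second partials r_uu, r_uv, r_vv. Take dot products:
  L(u, v) = r_uu · N̂ = -3*sin(u)/Abs(sin(u)),
  M(u, v) = r_uv · N̂ = 0,
  N(u, v) = r_vv · N̂ = -3*sin(u)^3/Abs(sin(u)).
Evaluating at (u, v) = (5*pi/6, -4*pi/5):
  L = -3, M = 0, N = -3/4.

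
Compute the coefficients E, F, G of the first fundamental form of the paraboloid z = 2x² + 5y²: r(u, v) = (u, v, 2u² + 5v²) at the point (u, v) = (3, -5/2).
E = 145;  F = -300;  G = 626

Partials: r_u = (1, 0, 4*u), r_v = (0, 1, 10*v). As functions of (u, v):
  E = r_u · r_u = 16*u^2 + 1,
  F = r_u · r_v = 40*u*v,
  G = r_v · r_v = 100*v^2 + 1.
Evaluating at (u, v) = (3, -5/2): E = 145, F = -300, G = 626.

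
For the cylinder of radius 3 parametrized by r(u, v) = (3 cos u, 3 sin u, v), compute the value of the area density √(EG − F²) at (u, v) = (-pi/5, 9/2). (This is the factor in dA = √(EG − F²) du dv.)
√(EG − F²)|_{(-pi/5, 9/2)} = 3

E = 9, F = 0, G = 1, so EG − F² = 9. Taking the positive square root: √(EG − F²) = 3. At (u, v) = (-pi/5, 9/2): 3.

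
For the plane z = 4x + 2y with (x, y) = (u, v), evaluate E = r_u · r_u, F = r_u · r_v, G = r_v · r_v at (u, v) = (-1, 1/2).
E = 17;  F = 8;  G = 5

Partials: r_u = (1, 0, 4), r_v = (0, 1, 2). As functions of (u, v):
  E = r_u · r_u = 17,
  F = r_u · r_v = 8,
  G = r_v · r_v = 5.
Evaluating at (u, v) = (-1, 1/2): E = 17, F = 8, G = 5.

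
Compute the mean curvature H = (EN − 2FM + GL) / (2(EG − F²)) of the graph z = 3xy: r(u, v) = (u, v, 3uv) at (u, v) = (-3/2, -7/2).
H = -567*sqrt(526)/138338

With E = 9*v^2 + 1, F = 9*u*v, G = 9*u^2 + 1, L = 0, M = 3/sqrt(9*u^2 + 9*v^2 + 1), N = 0, assemble
  H = (EN − 2FM + GL) / (2(EG − F²)) = -27*u*v/(9*u^2 + 9*v^2 + 1)^(3/2).
At (u, v) = (-3/2, -7/2): H = -567*sqrt(526)/138338.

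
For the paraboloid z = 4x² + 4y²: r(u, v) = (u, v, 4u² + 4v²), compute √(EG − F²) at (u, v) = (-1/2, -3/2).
√(EG − F²)|_{(-1/2, -3/2)} = sqrt(161)

E = 64*u^2 + 1, F = 64*u*v, G = 64*v^2 + 1; EG − F² = 64*u^2 + 64*v^2 + 1; √(EG − F²) = sqrt(64*u^2 + 64*v^2 + 1). At the given point: sqrt(161).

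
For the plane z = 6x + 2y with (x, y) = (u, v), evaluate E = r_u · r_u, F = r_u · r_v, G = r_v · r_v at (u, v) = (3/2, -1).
E = 37;  F = 12;  G = 5

Partials: r_u = (1, 0, 6), r_v = (0, 1, 2). As functions of (u, v):
  E = r_u · r_u = 37,
  F = r_u · r_v = 12,
  G = r_v · r_v = 5.
Evaluating at (u, v) = (3/2, -1): E = 37, F = 12, G = 5.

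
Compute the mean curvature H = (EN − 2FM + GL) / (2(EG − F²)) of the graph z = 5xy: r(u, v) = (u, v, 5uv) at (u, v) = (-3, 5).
H = 1875*sqrt(851)/724201

With E = 25*v^2 + 1, F = 25*u*v, G = 25*u^2 + 1, L = 0, M = 5/sqrt(25*u^2 + 25*v^2 + 1), N = 0, assemble
  H = (EN − 2FM + GL) / (2(EG − F²)) = -125*u*v/(25*u^2 + 25*v^2 + 1)^(3/2).
At (u, v) = (-3, 5): H = 1875*sqrt(851)/724201.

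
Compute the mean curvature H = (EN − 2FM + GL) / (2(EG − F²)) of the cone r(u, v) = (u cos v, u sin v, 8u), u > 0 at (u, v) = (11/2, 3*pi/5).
H = 8*sqrt(65)/715

With E = 65, F = 0, G = u^2, L = 0, M = 0, N = 8*sqrt(65)*u^2/(65*Abs(u)), assemble
  H = (EN − 2FM + GL) / (2(EG − F²)) = 4*sqrt(65)/(65*Abs(u)).
At (u, v) = (11/2, 3*pi/5): H = 8*sqrt(65)/715.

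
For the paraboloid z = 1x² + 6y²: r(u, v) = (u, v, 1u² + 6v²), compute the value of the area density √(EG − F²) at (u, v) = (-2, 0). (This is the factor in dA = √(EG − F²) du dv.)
√(EG − F²)|_{(-2, 0)} = sqrt(17)

E = 4*u^2 + 1, F = 24*u*v, G = 144*v^2 + 1, so EG − F² = 4*u^2 + 144*v^2 + 1. Taking the positive square root: √(EG − F²) = sqrt(4*u^2 + 144*v^2 + 1). At (u, v) = (-2, 0): sqrt(17).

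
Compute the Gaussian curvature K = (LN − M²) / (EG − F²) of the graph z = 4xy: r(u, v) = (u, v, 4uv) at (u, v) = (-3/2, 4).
K = -16/85849

Coefficients of the first fundamental form: E = 16*v^2 + 1, F = 16*u*v, G = 16*u^2 + 1.
Coefficients of the second fundamental form: L = 0, M = 4/sqrt(16*u^2 + 16*v^2 + 1), N = 0.
Assemble K = (LN − M²)/(EG − F²) = -16/(256*u^4 + 512*u^2*v^2 + 32*u^2 + 256*v^4 + 32*v^2 + 1). At (u, v) = (-3/2, 4): K = -16/85849.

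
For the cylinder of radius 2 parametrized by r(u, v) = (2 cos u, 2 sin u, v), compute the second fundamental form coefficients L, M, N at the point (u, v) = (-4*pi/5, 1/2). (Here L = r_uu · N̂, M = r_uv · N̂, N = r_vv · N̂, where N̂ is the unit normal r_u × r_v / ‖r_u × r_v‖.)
L = -2;  M = 0;  N = 0

Compute the unit normal N̂(u, v) = (cos(u), sin(u), 0), and the second partials r_uu, r_uv, r_vv. Take dot products:
  L(u, v) = r_uu · N̂ = -2,
  M(u, v) = r_uv · N̂ = 0,
  N(u, v) = r_vv · N̂ = 0.
Evaluating at (u, v) = (-4*pi/5, 1/2):
  L = -2, M = 0, N = 0.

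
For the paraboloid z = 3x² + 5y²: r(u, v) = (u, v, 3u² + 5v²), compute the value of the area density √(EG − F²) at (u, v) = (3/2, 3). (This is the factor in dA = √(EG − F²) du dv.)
√(EG − F²)|_{(3/2, 3)} = sqrt(982)

E = 36*u^2 + 1, F = 60*u*v, G = 100*v^2 + 1, so EG − F² = 36*u^2 + 100*v^2 + 1. Taking the positive square root: √(EG − F²) = sqrt(36*u^2 + 100*v^2 + 1). At (u, v) = (3/2, 3): sqrt(982).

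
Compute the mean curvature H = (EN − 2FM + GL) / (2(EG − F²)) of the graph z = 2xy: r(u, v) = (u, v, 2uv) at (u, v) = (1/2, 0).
H = 0

With E = 4*v^2 + 1, F = 4*u*v, G = 4*u^2 + 1, L = 0, M = 2/sqrt(4*u^2 + 4*v^2 + 1), N = 0, assemble
  H = (EN − 2FM + GL) / (2(EG − F²)) = -8*u*v/(4*u^2 + 4*v^2 + 1)^(3/2).
At (u, v) = (1/2, 0): H = 0.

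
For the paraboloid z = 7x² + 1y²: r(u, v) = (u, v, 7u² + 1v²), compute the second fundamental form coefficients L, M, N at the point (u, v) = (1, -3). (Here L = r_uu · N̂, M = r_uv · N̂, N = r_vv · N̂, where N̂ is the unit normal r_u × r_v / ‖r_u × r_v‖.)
L = 14*sqrt(233)/233;  M = 0;  N = 2*sqrt(233)/233

Compute the unit normal N̂(u, v) = (-14*u/sqrt(196*u^2 + 4*v^2 + 1), -2*v/sqrt(196*u^2 + 4*v^2 + 1), 1/sqrt(196*u^2 + 4*v^2 + 1)), and the second partials r_uu, r_uv, r_vv. Take dot products:
  L(u, v) = r_uu · N̂ = 14/sqrt(196*u^2 + 4*v^2 + 1),
  M(u, v) = r_uv · N̂ = 0,
  N(u, v) = r_vv · N̂ = 2/sqrt(196*u^2 + 4*v^2 + 1).
Evaluating at (u, v) = (1, -3):
  L = 14*sqrt(233)/233, M = 0, N = 2*sqrt(233)/233.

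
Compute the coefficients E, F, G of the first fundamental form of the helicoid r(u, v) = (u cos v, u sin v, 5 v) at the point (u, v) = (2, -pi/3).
E = 1;  F = 0;  G = 29

Partials: r_u = (cos(v), sin(v), 0), r_v = (-u*sin(v), u*cos(v), 5). As functions of (u, v):
  E = r_u · r_u = 1,
  F = r_u · r_v = 0,
  G = r_v · r_v = u^2 + 25.
Evaluating at (u, v) = (2, -pi/3): E = 1, F = 0, G = 29.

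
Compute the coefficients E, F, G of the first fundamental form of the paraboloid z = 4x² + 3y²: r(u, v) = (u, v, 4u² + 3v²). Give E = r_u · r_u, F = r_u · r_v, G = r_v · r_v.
E = 64*u^2 + 1;  F = 48*u*v;  G = 36*v^2 + 1

Compute partials: r_u = (1, 0, 8*u), r_v = (0, 1, 6*v). Then
  E = r_u · r_u = 64*u^2 + 1,
  F = r_u · r_v = 48*u*v,
  G = r_v · r_v = 36*v^2 + 1.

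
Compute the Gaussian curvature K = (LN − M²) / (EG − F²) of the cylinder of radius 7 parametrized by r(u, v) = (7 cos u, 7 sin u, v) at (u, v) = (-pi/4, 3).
K = 0

Coefficients of the first fundamental form: E = 49, F = 0, G = 1.
Coefficients of the second fundamental form: L = -7, M = 0, N = 0.
Assemble K = (LN − M²)/(EG − F²) = 0. At (u, v) = (-pi/4, 3): K = 0.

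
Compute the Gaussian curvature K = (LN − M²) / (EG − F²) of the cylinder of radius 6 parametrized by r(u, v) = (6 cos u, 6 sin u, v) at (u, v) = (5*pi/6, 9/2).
K = 0

Coefficients of the first fundamental form: E = 36, F = 0, G = 1.
Coefficients of the second fundamental form: L = -6, M = 0, N = 0.
Assemble K = (LN − M²)/(EG − F²) = 0. At (u, v) = (5*pi/6, 9/2): K = 0.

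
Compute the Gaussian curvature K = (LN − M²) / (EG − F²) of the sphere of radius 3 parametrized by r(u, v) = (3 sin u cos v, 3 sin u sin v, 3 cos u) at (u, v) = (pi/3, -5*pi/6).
K = 1/9

Coefficients of the first fundamental form: E = 9, F = 0, G = 9*sin(u)^2.
Coefficients of the second fundamental form: L = -3*sin(u)/Abs(sin(u)), M = 0, N = -3*sin(u)^3/Abs(sin(u)).
Assemble K = (LN − M²)/(EG − F²) = 1/9. At (u, v) = (pi/3, -5*pi/6): K = 1/9.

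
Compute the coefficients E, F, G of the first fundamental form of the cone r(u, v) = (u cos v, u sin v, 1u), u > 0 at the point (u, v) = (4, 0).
E = 2;  F = 0;  G = 16

Partials: r_u = (cos(v), sin(v), 1), r_v = (-u*sin(v), u*cos(v), 0). As functions of (u, v):
  E = r_u · r_u = 2,
  F = r_u · r_v = 0,
  G = r_v · r_v = u^2.
Evaluating at (u, v) = (4, 0): E = 2, F = 0, G = 16.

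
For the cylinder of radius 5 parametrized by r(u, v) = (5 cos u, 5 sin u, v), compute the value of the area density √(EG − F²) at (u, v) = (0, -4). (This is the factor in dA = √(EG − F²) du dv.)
√(EG − F²)|_{(0, -4)} = 5

E = 25, F = 0, G = 1, so EG − F² = 25. Taking the positive square root: √(EG − F²) = 5. At (u, v) = (0, -4): 5.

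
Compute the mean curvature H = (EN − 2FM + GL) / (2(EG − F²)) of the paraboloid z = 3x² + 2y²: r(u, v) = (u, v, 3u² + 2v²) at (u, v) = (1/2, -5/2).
H = 323*sqrt(110)/12100

With E = 36*u^2 + 1, F = 24*u*v, G = 16*v^2 + 1, L = 6/sqrt(36*u^2 + 16*v^2 + 1), M = 0, N = 4/sqrt(36*u^2 + 16*v^2 + 1), assemble
  H = (EN − 2FM + GL) / (2(EG − F²)) = (72*u^2 + 48*v^2 + 5)/(36*u^2 + 16*v^2 + 1)^(3/2).
At (u, v) = (1/2, -5/2): H = 323*sqrt(110)/12100.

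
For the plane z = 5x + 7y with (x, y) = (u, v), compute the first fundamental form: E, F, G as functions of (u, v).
E = 26;  F = 35;  G = 50

Compute partials: r_u = (1, 0, 5), r_v = (0, 1, 7). Then
  E = r_u · r_u = 26,
  F = r_u · r_v = 35,
  G = r_v · r_v = 50.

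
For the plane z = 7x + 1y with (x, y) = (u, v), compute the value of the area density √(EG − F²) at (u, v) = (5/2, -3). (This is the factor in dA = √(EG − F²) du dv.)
√(EG − F²)|_{(5/2, -3)} = sqrt(51)

E = 50, F = 7, G = 2, so EG − F² = 51. Taking the positive square root: √(EG − F²) = sqrt(51). At (u, v) = (5/2, -3): sqrt(51).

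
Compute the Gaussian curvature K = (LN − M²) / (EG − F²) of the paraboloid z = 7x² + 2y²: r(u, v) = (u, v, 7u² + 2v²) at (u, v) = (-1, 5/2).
K = 56/88209

Coefficients of the first fundamental form: E = 196*u^2 + 1, F = 56*u*v, G = 16*v^2 + 1.
Coefficients of the second fundamental form: L = 14/sqrt(196*u^2 + 16*v^2 + 1), M = 0, N = 4/sqrt(196*u^2 + 16*v^2 + 1).
Assemble K = (LN − M²)/(EG − F²) = 56/(38416*u^4 + 6272*u^2*v^2 + 392*u^2 + 256*v^4 + 32*v^2 + 1). At (u, v) = (-1, 5/2): K = 56/88209.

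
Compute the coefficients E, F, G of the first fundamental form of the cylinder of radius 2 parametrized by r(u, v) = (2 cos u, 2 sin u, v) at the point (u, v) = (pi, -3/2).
E = 4;  F = 0;  G = 1

Partials: r_u = (-2*sin(u), 2*cos(u), 0), r_v = (0, 0, 1). As functions of (u, v):
  E = r_u · r_u = 4,
  F = r_u · r_v = 0,
  G = r_v · r_v = 1.
Evaluating at (u, v) = (pi, -3/2): E = 4, F = 0, G = 1.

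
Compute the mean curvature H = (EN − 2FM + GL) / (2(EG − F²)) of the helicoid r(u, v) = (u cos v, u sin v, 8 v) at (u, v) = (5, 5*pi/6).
H = 0

With E = 1, F = 0, G = u^2 + 64, L = 0, M = -8/sqrt(u^2 + 64), N = 0, assemble
  H = (EN − 2FM + GL) / (2(EG − F²)) = 0.
At (u, v) = (5, 5*pi/6): H = 0.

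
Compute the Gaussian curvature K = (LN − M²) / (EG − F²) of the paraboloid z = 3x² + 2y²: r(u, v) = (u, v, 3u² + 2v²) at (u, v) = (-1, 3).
K = 24/32761

Coefficients of the first fundamental form: E = 36*u^2 + 1, F = 24*u*v, G = 16*v^2 + 1.
Coefficients of the second fundamental form: L = 6/sqrt(36*u^2 + 16*v^2 + 1), M = 0, N = 4/sqrt(36*u^2 + 16*v^2 + 1).
Assemble K = (LN − M²)/(EG − F²) = 24/(1296*u^4 + 1152*u^2*v^2 + 72*u^2 + 256*v^4 + 32*v^2 + 1). At (u, v) = (-1, 3): K = 24/32761.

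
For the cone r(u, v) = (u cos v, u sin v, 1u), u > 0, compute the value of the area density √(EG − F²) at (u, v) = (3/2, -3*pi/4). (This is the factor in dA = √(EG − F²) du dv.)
√(EG − F²)|_{(3/2, -3*pi/4)} = 3*sqrt(2)/2

E = 2, F = 0, G = u^2, so EG − F² = 2*u^2. Taking the positive square root: √(EG − F²) = sqrt(2)*Abs(u). At (u, v) = (3/2, -3*pi/4): 3*sqrt(2)/2.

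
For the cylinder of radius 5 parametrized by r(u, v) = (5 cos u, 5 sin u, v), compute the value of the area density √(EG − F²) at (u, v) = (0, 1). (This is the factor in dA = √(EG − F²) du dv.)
√(EG − F²)|_{(0, 1)} = 5

E = 25, F = 0, G = 1, so EG − F² = 25. Taking the positive square root: √(EG − F²) = 5. At (u, v) = (0, 1): 5.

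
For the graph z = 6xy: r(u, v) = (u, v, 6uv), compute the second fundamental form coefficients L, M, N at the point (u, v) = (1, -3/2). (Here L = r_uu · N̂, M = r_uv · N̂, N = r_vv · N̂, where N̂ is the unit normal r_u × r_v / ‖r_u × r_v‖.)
L = 0;  M = 3*sqrt(118)/59;  N = 0

Compute the unit normal N̂(u, v) = (-6*v/sqrt(36*u^2 + 36*v^2 + 1), -6*u/sqrt(36*u^2 + 36*v^2 + 1), 1/sqrt(36*u^2 + 36*v^2 + 1)), and the second partials r_uu, r_uv, r_vv. Take dot products:
  L(u, v) = r_uu · N̂ = 0,
  M(u, v) = r_uv · N̂ = 6/sqrt(36*u^2 + 36*v^2 + 1),
  N(u, v) = r_vv · N̂ = 0.
Evaluating at (u, v) = (1, -3/2):
  L = 0, M = 3*sqrt(118)/59, N = 0.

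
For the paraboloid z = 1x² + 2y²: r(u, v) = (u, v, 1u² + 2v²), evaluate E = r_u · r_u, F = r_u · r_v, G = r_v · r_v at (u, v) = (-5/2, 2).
E = 26;  F = -40;  G = 65

Partials: r_u = (1, 0, 2*u), r_v = (0, 1, 4*v). As functions of (u, v):
  E = r_u · r_u = 4*u^2 + 1,
  F = r_u · r_v = 8*u*v,
  G = r_v · r_v = 16*v^2 + 1.
Evaluating at (u, v) = (-5/2, 2): E = 26, F = -40, G = 65.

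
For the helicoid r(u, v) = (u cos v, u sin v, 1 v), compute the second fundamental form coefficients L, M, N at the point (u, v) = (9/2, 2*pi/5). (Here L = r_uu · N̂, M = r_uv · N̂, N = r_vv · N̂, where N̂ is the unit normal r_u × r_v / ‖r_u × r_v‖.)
L = 0;  M = -2*sqrt(85)/85;  N = 0

Compute the unit normal N̂(u, v) = (sin(v)/sqrt(u^2 + 1), -cos(v)/sqrt(u^2 + 1), u/sqrt(u^2 + 1)), and the second partials r_uu, r_uv, r_vv. Take dot products:
  L(u, v) = r_uu · N̂ = 0,
  M(u, v) = r_uv · N̂ = -1/sqrt(u^2 + 1),
  N(u, v) = r_vv · N̂ = 0.
Evaluating at (u, v) = (9/2, 2*pi/5):
  L = 0, M = -2*sqrt(85)/85, N = 0.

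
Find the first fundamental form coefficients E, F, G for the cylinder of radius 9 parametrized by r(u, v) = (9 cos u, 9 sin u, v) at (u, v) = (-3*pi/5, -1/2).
E = 81;  F = 0;  G = 1

Partials: r_u = (-9*sin(u), 9*cos(u), 0), r_v = (0, 0, 1). As functions of (u, v):
  E = r_u · r_u = 81,
  F = r_u · r_v = 0,
  G = r_v · r_v = 1.
Evaluating at (u, v) = (-3*pi/5, -1/2): E = 81, F = 0, G = 1.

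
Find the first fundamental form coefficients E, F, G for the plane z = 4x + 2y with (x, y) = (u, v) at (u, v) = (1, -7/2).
E = 17;  F = 8;  G = 5

Partials: r_u = (1, 0, 4), r_v = (0, 1, 2). As functions of (u, v):
  E = r_u · r_u = 17,
  F = r_u · r_v = 8,
  G = r_v · r_v = 5.
Evaluating at (u, v) = (1, -7/2): E = 17, F = 8, G = 5.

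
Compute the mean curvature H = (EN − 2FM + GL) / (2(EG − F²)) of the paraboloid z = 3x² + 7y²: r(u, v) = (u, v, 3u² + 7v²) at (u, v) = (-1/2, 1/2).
H = 220*sqrt(59)/3481

With E = 36*u^2 + 1, F = 84*u*v, G = 196*v^2 + 1, L = 6/sqrt(36*u^2 + 196*v^2 + 1), M = 0, N = 14/sqrt(36*u^2 + 196*v^2 + 1), assemble
  H = (EN − 2FM + GL) / (2(EG − F²)) = 2*(126*u^2 + 294*v^2 + 5)/(36*u^2 + 196*v^2 + 1)^(3/2).
At (u, v) = (-1/2, 1/2): H = 220*sqrt(59)/3481.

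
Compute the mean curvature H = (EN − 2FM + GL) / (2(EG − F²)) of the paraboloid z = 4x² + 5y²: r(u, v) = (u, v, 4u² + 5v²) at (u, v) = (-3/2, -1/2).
H = 829*sqrt(170)/28900

With E = 64*u^2 + 1, F = 80*u*v, G = 100*v^2 + 1, L = 8/sqrt(64*u^2 + 100*v^2 + 1), M = 0, N = 10/sqrt(64*u^2 + 100*v^2 + 1), assemble
  H = (EN − 2FM + GL) / (2(EG − F²)) = (320*u^2 + 400*v^2 + 9)/(64*u^2 + 100*v^2 + 1)^(3/2).
At (u, v) = (-3/2, -1/2): H = 829*sqrt(170)/28900.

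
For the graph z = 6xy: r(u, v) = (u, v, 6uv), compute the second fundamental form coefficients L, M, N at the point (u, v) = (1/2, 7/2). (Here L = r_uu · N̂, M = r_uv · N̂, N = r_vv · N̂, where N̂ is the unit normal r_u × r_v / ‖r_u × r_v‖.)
L = 0;  M = 6*sqrt(451)/451;  N = 0

Compute the unit normal N̂(u, v) = (-6*v/sqrt(36*u^2 + 36*v^2 + 1), -6*u/sqrt(36*u^2 + 36*v^2 + 1), 1/sqrt(36*u^2 + 36*v^2 + 1)), and the second partials r_uu, r_uv, r_vv. Take dot products:
  L(u, v) = r_uu · N̂ = 0,
  M(u, v) = r_uv · N̂ = 6/sqrt(36*u^2 + 36*v^2 + 1),
  N(u, v) = r_vv · N̂ = 0.
Evaluating at (u, v) = (1/2, 7/2):
  L = 0, M = 6*sqrt(451)/451, N = 0.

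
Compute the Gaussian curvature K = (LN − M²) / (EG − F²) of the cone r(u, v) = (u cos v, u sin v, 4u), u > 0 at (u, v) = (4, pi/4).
K = 0

Coefficients of the first fundamental form: E = 17, F = 0, G = u^2.
Coefficients of the second fundamental form: L = 0, M = 0, N = 4*sqrt(17)*u^2/(17*Abs(u)).
Assemble K = (LN − M²)/(EG − F²) = 0. At (u, v) = (4, pi/4): K = 0.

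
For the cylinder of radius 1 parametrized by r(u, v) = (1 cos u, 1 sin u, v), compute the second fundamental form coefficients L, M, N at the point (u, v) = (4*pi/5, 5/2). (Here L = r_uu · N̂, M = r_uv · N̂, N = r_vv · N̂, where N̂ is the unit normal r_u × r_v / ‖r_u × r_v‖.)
L = -1;  M = 0;  N = 0

Compute the unit normal N̂(u, v) = (cos(u), sin(u), 0), and the second partials r_uu, r_uv, r_vv. Take dot products:
  L(u, v) = r_uu · N̂ = -1,
  M(u, v) = r_uv · N̂ = 0,
  N(u, v) = r_vv · N̂ = 0.
Evaluating at (u, v) = (4*pi/5, 5/2):
  L = -1, M = 0, N = 0.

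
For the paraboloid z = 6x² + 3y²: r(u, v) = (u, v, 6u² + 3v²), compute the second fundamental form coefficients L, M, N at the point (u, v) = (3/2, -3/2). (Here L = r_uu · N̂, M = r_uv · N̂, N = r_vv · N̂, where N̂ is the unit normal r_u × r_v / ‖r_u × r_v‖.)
L = 6*sqrt(406)/203;  M = 0;  N = 3*sqrt(406)/203

Compute the unit normal N̂(u, v) = (-12*u/sqrt(144*u^2 + 36*v^2 + 1), -6*v/sqrt(144*u^2 + 36*v^2 + 1), 1/sqrt(144*u^2 + 36*v^2 + 1)), and the second partials r_uu, r_uv, r_vv. Take dot products:
  L(u, v) = r_uu · N̂ = 12/sqrt(144*u^2 + 36*v^2 + 1),
  M(u, v) = r_uv · N̂ = 0,
  N(u, v) = r_vv · N̂ = 6/sqrt(144*u^2 + 36*v^2 + 1).
Evaluating at (u, v) = (3/2, -3/2):
  L = 6*sqrt(406)/203, M = 0, N = 3*sqrt(406)/203.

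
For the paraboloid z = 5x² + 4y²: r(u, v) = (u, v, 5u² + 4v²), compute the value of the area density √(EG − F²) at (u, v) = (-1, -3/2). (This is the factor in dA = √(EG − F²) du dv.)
√(EG − F²)|_{(-1, -3/2)} = 7*sqrt(5)

E = 100*u^2 + 1, F = 80*u*v, G = 64*v^2 + 1, so EG − F² = 100*u^2 + 64*v^2 + 1. Taking the positive square root: √(EG − F²) = sqrt(100*u^2 + 64*v^2 + 1). At (u, v) = (-1, -3/2): 7*sqrt(5).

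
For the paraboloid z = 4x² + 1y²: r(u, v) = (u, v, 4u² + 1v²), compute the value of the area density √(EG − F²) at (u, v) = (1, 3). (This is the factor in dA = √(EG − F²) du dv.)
√(EG − F²)|_{(1, 3)} = sqrt(101)

E = 64*u^2 + 1, F = 16*u*v, G = 4*v^2 + 1, so EG − F² = 64*u^2 + 4*v^2 + 1. Taking the positive square root: √(EG − F²) = sqrt(64*u^2 + 4*v^2 + 1). At (u, v) = (1, 3): sqrt(101).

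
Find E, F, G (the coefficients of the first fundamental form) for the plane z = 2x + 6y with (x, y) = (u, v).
E = 5;  F = 12;  G = 37

Compute partials: r_u = (1, 0, 2), r_v = (0, 1, 6). Then
  E = r_u · r_u = 5,
  F = r_u · r_v = 12,
  G = r_v · r_v = 37.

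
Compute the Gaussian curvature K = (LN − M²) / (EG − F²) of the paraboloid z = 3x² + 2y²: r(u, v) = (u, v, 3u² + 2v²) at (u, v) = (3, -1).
K = 24/116281

Coefficients of the first fundamental form: E = 36*u^2 + 1, F = 24*u*v, G = 16*v^2 + 1.
Coefficients of the second fundamental form: L = 6/sqrt(36*u^2 + 16*v^2 + 1), M = 0, N = 4/sqrt(36*u^2 + 16*v^2 + 1).
Assemble K = (LN − M²)/(EG − F²) = 24/(1296*u^4 + 1152*u^2*v^2 + 72*u^2 + 256*v^4 + 32*v^2 + 1). At (u, v) = (3, -1): K = 24/116281.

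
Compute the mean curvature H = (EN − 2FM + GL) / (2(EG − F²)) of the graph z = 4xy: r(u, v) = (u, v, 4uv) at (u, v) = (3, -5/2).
H = 96*sqrt(5)/1715

With E = 16*v^2 + 1, F = 16*u*v, G = 16*u^2 + 1, L = 0, M = 4/sqrt(16*u^2 + 16*v^2 + 1), N = 0, assemble
  H = (EN − 2FM + GL) / (2(EG − F²)) = -64*u*v/(16*u^2 + 16*v^2 + 1)^(3/2).
At (u, v) = (3, -5/2): H = 96*sqrt(5)/1715.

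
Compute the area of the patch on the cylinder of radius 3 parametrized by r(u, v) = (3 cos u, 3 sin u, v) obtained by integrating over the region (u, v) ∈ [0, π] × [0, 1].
Area = 3*pi

Area = ∫∫ √(EG − F²) du dv with √(EG − F²) = 3. Integrating over [0, π] × [0, 1] gives 3*pi.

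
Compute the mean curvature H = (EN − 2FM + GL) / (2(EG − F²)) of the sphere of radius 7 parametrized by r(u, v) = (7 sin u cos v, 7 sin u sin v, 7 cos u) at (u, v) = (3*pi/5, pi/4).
H = -1/7

With E = 49, F = 0, G = 49*sin(u)^2, L = -7*sin(u)/Abs(sin(u)), M = 0, N = -7*sin(u)^3/Abs(sin(u)), assemble
  H = (EN − 2FM + GL) / (2(EG − F²)) = -sin(u)/(7*Abs(sin(u))).
At (u, v) = (3*pi/5, pi/4): H = -1/7.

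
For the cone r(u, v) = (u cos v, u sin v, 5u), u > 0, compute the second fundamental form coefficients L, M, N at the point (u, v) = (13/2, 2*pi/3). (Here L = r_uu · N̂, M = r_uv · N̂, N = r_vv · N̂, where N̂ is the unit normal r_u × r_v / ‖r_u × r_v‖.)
L = 0;  M = 0;  N = 5*sqrt(26)/4

Compute the unit normal N̂(u, v) = (-5*sqrt(26)*u*cos(v)/(26*Abs(u)), -5*sqrt(26)*u*sin(v)/(26*Abs(u)), sqrt(26)*u/(26*Abs(u))), and the second partials r_uu, r_uv, r_vv. Take dot products:
  L(u, v) = r_uu · N̂ = 0,
  M(u, v) = r_uv · N̂ = 0,
  N(u, v) = r_vv · N̂ = 5*sqrt(26)*u^2/(26*Abs(u)).
Evaluating at (u, v) = (13/2, 2*pi/3):
  L = 0, M = 0, N = 5*sqrt(26)/4.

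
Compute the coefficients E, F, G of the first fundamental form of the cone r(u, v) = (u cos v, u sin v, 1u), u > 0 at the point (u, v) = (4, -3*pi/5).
E = 2;  F = 0;  G = 16

Partials: r_u = (cos(v), sin(v), 1), r_v = (-u*sin(v), u*cos(v), 0). As functions of (u, v):
  E = r_u · r_u = 2,
  F = r_u · r_v = 0,
  G = r_v · r_v = u^2.
Evaluating at (u, v) = (4, -3*pi/5): E = 2, F = 0, G = 16.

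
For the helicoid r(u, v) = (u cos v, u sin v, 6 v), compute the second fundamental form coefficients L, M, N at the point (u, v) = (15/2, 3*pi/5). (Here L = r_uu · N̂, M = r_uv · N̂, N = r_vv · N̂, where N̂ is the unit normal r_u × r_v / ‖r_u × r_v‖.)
L = 0;  M = -4*sqrt(41)/41;  N = 0

Compute the unit normal N̂(u, v) = (6*sin(v)/sqrt(u^2 + 36), -6*cos(v)/sqrt(u^2 + 36), u/sqrt(u^2 + 36)), and the second partials r_uu, r_uv, r_vv. Take dot products:
  L(u, v) = r_uu · N̂ = 0,
  M(u, v) = r_uv · N̂ = -6/sqrt(u^2 + 36),
  N(u, v) = r_vv · N̂ = 0.
Evaluating at (u, v) = (15/2, 3*pi/5):
  L = 0, M = -4*sqrt(41)/41, N = 0.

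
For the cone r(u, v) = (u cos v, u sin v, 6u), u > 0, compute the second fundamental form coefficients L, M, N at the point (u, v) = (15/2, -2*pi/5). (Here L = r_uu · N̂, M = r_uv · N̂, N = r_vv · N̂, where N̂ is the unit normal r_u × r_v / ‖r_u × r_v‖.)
L = 0;  M = 0;  N = 45*sqrt(37)/37

Compute the unit normal N̂(u, v) = (-6*sqrt(37)*u*cos(v)/(37*Abs(u)), -6*sqrt(37)*u*sin(v)/(37*Abs(u)), sqrt(37)*u/(37*Abs(u))), and the second partials r_uu, r_uv, r_vv. Take dot products:
  L(u, v) = r_uu · N̂ = 0,
  M(u, v) = r_uv · N̂ = 0,
  N(u, v) = r_vv · N̂ = 6*sqrt(37)*u^2/(37*Abs(u)).
Evaluating at (u, v) = (15/2, -2*pi/5):
  L = 0, M = 0, N = 45*sqrt(37)/37.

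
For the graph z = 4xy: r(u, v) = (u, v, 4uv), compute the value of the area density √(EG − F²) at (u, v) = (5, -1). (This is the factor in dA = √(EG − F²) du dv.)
√(EG − F²)|_{(5, -1)} = sqrt(417)

E = 16*v^2 + 1, F = 16*u*v, G = 16*u^2 + 1, so EG − F² = 16*u^2 + 16*v^2 + 1. Taking the positive square root: √(EG − F²) = sqrt(16*u^2 + 16*v^2 + 1). At (u, v) = (5, -1): sqrt(417).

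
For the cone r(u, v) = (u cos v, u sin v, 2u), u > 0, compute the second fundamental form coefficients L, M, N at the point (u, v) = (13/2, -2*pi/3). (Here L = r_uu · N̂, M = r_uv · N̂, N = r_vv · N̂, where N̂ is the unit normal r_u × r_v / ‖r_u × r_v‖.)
L = 0;  M = 0;  N = 13*sqrt(5)/5

Compute the unit normal N̂(u, v) = (-2*sqrt(5)*u*cos(v)/(5*Abs(u)), -2*sqrt(5)*u*sin(v)/(5*Abs(u)), sqrt(5)*u/(5*Abs(u))), and the second partials r_uu, r_uv, r_vv. Take dot products:
  L(u, v) = r_uu · N̂ = 0,
  M(u, v) = r_uv · N̂ = 0,
  N(u, v) = r_vv · N̂ = 2*sqrt(5)*u^2/(5*Abs(u)).
Evaluating at (u, v) = (13/2, -2*pi/3):
  L = 0, M = 0, N = 13*sqrt(5)/5.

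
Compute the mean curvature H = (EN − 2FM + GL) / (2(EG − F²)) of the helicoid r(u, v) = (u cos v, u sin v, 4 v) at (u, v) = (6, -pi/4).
H = 0

With E = 1, F = 0, G = u^2 + 16, L = 0, M = -4/sqrt(u^2 + 16), N = 0, assemble
  H = (EN − 2FM + GL) / (2(EG − F²)) = 0.
At (u, v) = (6, -pi/4): H = 0.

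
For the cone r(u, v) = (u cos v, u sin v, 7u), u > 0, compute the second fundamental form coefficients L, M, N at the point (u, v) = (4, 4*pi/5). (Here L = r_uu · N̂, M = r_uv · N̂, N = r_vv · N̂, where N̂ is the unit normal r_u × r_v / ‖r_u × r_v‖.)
L = 0;  M = 0;  N = 14*sqrt(2)/5

Compute the unit normal N̂(u, v) = (-7*sqrt(2)*u*cos(v)/(10*Abs(u)), -7*sqrt(2)*u*sin(v)/(10*Abs(u)), sqrt(2)*u/(10*Abs(u))), and the second partials r_uu, r_uv, r_vv. Take dot products:
  L(u, v) = r_uu · N̂ = 0,
  M(u, v) = r_uv · N̂ = 0,
  N(u, v) = r_vv · N̂ = 7*sqrt(2)*u^2/(10*Abs(u)).
Evaluating at (u, v) = (4, 4*pi/5):
  L = 0, M = 0, N = 14*sqrt(2)/5.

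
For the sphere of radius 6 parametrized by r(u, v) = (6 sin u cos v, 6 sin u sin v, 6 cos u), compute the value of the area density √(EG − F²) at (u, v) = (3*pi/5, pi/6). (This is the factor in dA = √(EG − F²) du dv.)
√(EG − F²)|_{(3*pi/5, pi/6)} = 9*sqrt(2*sqrt(5) + 10)

E = 36, F = 0, G = 36*sin(u)^2, so EG − F² = 1296*sin(u)^2. Taking the positive square root: √(EG − F²) = 36*Abs(sin(u)). At (u, v) = (3*pi/5, pi/6): 9*sqrt(2*sqrt(5) + 10).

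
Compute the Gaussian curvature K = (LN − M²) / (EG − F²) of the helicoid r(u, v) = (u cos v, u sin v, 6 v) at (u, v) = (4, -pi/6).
K = -9/676

Coefficients of the first fundamental form: E = 1, F = 0, G = u^2 + 36.
Coefficients of the second fundamental form: L = 0, M = -6/sqrt(u^2 + 36), N = 0.
Assemble K = (LN − M²)/(EG − F²) = -36/(u^2 + 36)^2. At (u, v) = (4, -pi/6): K = -9/676.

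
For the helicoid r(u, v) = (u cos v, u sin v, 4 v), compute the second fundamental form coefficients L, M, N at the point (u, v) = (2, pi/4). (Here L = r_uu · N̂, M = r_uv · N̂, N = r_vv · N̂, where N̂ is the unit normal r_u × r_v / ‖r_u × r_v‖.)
L = 0;  M = -2*sqrt(5)/5;  N = 0

Compute the unit normal N̂(u, v) = (4*sin(v)/sqrt(u^2 + 16), -4*cos(v)/sqrt(u^2 + 16), u/sqrt(u^2 + 16)), and the second partials r_uu, r_uv, r_vv. Take dot products:
  L(u, v) = r_uu · N̂ = 0,
  M(u, v) = r_uv · N̂ = -4/sqrt(u^2 + 16),
  N(u, v) = r_vv · N̂ = 0.
Evaluating at (u, v) = (2, pi/4):
  L = 0, M = -2*sqrt(5)/5, N = 0.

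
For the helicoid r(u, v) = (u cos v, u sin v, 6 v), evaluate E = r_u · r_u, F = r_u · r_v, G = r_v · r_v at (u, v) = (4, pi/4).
E = 1;  F = 0;  G = 52

Partials: r_u = (cos(v), sin(v), 0), r_v = (-u*sin(v), u*cos(v), 6). As functions of (u, v):
  E = r_u · r_u = 1,
  F = r_u · r_v = 0,
  G = r_v · r_v = u^2 + 36.
Evaluating at (u, v) = (4, pi/4): E = 1, F = 0, G = 52.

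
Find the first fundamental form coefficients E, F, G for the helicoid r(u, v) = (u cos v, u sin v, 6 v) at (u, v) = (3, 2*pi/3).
E = 1;  F = 0;  G = 45

Partials: r_u = (cos(v), sin(v), 0), r_v = (-u*sin(v), u*cos(v), 6). As functions of (u, v):
  E = r_u · r_u = 1,
  F = r_u · r_v = 0,
  G = r_v · r_v = u^2 + 36.
Evaluating at (u, v) = (3, 2*pi/3): E = 1, F = 0, G = 45.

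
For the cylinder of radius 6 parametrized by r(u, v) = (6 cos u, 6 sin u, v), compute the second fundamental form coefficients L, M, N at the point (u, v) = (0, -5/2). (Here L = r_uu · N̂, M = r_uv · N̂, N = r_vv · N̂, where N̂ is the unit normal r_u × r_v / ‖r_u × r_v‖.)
L = -6;  M = 0;  N = 0

Compute the unit normal N̂(u, v) = (cos(u), sin(u), 0), and the second partials r_uu, r_uv, r_vv. Take dot products:
  L(u, v) = r_uu · N̂ = -6,
  M(u, v) = r_uv · N̂ = 0,
  N(u, v) = r_vv · N̂ = 0.
Evaluating at (u, v) = (0, -5/2):
  L = -6, M = 0, N = 0.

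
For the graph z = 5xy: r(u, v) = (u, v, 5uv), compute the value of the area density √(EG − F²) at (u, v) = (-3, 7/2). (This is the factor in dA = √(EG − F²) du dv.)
√(EG − F²)|_{(-3, 7/2)} = sqrt(2129)/2

E = 25*v^2 + 1, F = 25*u*v, G = 25*u^2 + 1, so EG − F² = 25*u^2 + 25*v^2 + 1. Taking the positive square root: √(EG − F²) = sqrt(25*u^2 + 25*v^2 + 1). At (u, v) = (-3, 7/2): sqrt(2129)/2.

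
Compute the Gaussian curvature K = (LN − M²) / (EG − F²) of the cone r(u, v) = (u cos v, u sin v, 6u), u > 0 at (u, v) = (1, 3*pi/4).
K = 0

Coefficients of the first fundamental form: E = 37, F = 0, G = u^2.
Coefficients of the second fundamental form: L = 0, M = 0, N = 6*sqrt(37)*u^2/(37*Abs(u)).
Assemble K = (LN − M²)/(EG − F²) = 0. At (u, v) = (1, 3*pi/4): K = 0.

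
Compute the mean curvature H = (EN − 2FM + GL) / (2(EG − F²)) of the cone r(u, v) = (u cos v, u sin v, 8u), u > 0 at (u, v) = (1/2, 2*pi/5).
H = 8*sqrt(65)/65

With E = 65, F = 0, G = u^2, L = 0, M = 0, N = 8*sqrt(65)*u^2/(65*Abs(u)), assemble
  H = (EN − 2FM + GL) / (2(EG − F²)) = 4*sqrt(65)/(65*Abs(u)).
At (u, v) = (1/2, 2*pi/5): H = 8*sqrt(65)/65.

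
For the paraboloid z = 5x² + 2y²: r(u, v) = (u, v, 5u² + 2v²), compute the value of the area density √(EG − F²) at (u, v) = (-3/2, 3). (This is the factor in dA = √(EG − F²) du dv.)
√(EG − F²)|_{(-3/2, 3)} = sqrt(370)

E = 100*u^2 + 1, F = 40*u*v, G = 16*v^2 + 1, so EG − F² = 100*u^2 + 16*v^2 + 1. Taking the positive square root: √(EG − F²) = sqrt(100*u^2 + 16*v^2 + 1). At (u, v) = (-3/2, 3): sqrt(370).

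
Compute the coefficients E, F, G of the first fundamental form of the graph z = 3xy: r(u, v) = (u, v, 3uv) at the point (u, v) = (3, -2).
E = 37;  F = -54;  G = 82

Partials: r_u = (1, 0, 3*v), r_v = (0, 1, 3*u). As functions of (u, v):
  E = r_u · r_u = 9*v^2 + 1,
  F = r_u · r_v = 9*u*v,
  G = r_v · r_v = 9*u^2 + 1.
Evaluating at (u, v) = (3, -2): E = 37, F = -54, G = 82.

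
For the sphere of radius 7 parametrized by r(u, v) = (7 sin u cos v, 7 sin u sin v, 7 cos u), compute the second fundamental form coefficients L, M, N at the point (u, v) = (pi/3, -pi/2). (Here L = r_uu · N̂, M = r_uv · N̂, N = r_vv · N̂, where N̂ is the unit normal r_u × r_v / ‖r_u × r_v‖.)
L = -7;  M = 0;  N = -21/4

Compute the unit normal N̂(u, v) = (sin(u)^2*cos(v)/Abs(sin(u)), sin(u)^2*sin(v)/Abs(sin(u)), sin(2*u)/(2*Abs(sin(u)))), and the second partials r_uu, r_uv, r_vv. Take dot products:
  L(u, v) = r_uu · N̂ = -7*sin(u)/Abs(sin(u)),
  M(u, v) = r_uv · N̂ = 0,
  N(u, v) = r_vv · N̂ = -7*sin(u)^3/Abs(sin(u)).
Evaluating at (u, v) = (pi/3, -pi/2):
  L = -7, M = 0, N = -21/4.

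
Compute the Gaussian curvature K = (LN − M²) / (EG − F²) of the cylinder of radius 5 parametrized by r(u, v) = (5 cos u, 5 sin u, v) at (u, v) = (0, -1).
K = 0

Coefficients of the first fundamental form: E = 25, F = 0, G = 1.
Coefficients of the second fundamental form: L = -5, M = 0, N = 0.
Assemble K = (LN − M²)/(EG − F²) = 0. At (u, v) = (0, -1): K = 0.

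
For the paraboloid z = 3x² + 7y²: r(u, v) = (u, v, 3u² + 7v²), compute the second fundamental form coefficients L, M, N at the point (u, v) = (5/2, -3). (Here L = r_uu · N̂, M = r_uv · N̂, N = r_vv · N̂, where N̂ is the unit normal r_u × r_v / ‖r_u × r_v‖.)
L = 3*sqrt(1990)/995;  M = 0;  N = 7*sqrt(1990)/995

Compute the unit normal N̂(u, v) = (-6*u/sqrt(36*u^2 + 196*v^2 + 1), -14*v/sqrt(36*u^2 + 196*v^2 + 1), 1/sqrt(36*u^2 + 196*v^2 + 1)), and the second partials r_uu, r_uv, r_vv. Take dot products:
  L(u, v) = r_uu · N̂ = 6/sqrt(36*u^2 + 196*v^2 + 1),
  M(u, v) = r_uv · N̂ = 0,
  N(u, v) = r_vv · N̂ = 14/sqrt(36*u^2 + 196*v^2 + 1).
Evaluating at (u, v) = (5/2, -3):
  L = 3*sqrt(1990)/995, M = 0, N = 7*sqrt(1990)/995.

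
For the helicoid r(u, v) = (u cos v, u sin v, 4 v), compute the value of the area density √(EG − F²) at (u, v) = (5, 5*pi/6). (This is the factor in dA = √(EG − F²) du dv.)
√(EG − F²)|_{(5, 5*pi/6)} = sqrt(41)

E = 1, F = 0, G = u^2 + 16, so EG − F² = u^2 + 16. Taking the positive square root: √(EG − F²) = sqrt(u^2 + 16). At (u, v) = (5, 5*pi/6): sqrt(41).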